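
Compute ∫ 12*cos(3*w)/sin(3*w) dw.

4*log(sin(3*w)) + C

Let u = sin(3*w), so du = (3*cos(3*w)) dw.
Rewriting, the integral becomes 4·∫ 1/u du = 4·log(u).
Substituting back, u = sin(3*w).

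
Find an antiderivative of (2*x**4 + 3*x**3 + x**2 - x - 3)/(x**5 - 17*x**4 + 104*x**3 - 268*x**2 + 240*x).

-log(x)/80 + 1089*log(x - 6)/16 - 1642*log(x - 5)/15 + 713*log(x - 4)/16 - 55*log(x - 2)/48 + C

Factor the denominator: x*(x - 6)*(x - 5)*(x - 4)*(x - 2).
Partial-fraction decomposition: -55/(48*(x - 2)) + 713/(16*(x - 4)) - 1642/(15*(x - 5)) + 1089/(16*(x - 6)) - 1/(80*x).
Integrate each term: A/(x−a) contributes A·log|x−a|.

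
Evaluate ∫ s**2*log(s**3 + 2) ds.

s**3*log(s**3 + 2)/3 - s**3/3 + 2*log(s**3 + 2)/3 + C

Let u = s**3 + 2, so du = (3*s**2) ds.
The integral becomes (1/3)·∫ log(u) du; integrate by parts with u′=log(u), dv′=du.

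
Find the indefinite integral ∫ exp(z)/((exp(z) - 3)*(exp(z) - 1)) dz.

log(exp(z) - 3)/2 - log(exp(z) - 1)/2 + C

Let u = e^z, du = e^z dz.
The integral becomes ∫ du/((u-1)(u-3)); decompose into partial fractions.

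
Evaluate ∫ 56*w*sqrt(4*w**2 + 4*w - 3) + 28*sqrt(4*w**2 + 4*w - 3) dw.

Let u = 4*w**2 + 4*w - 3, so du = (8*w + 4) dw.
Rewriting, the integral becomes 7·∫ √u du = 7·(2/3)u^(3/2).
Substituting back, u = 4*w**2 + 4*w - 3.

14*(4*w**2 + 4*w - 3)**(3/2)/3 + C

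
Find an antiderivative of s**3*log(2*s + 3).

s**4*log(2*s + 3)/4 - s**4/16 + s**3/8 - 9*s**2/32 + 27*s/32 - 81*log(2*s + 3)/64 + C

Use integration by parts with u = log(2*s + 3), dv = s**3 ds.
Then du = 2/(2*s + 3) ds and v = s**4/4.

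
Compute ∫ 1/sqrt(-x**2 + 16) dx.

asin(x/4) + C

Substitute x = 4·sin(θ), so dx = 4·cos(θ) dθ and the radical becomes sqrt(-x**2 + 16) = 4·cos(θ) by the Pythagorean identity.
Integrate the resulting trig expression in θ, then back-substitute θ = asin(x/4), sin(θ) = x/4, cos(θ) = sqrt(-x**2 + 16)/4 (absorbing any constant into C).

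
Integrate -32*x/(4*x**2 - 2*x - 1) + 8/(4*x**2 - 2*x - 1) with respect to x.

Let u = 4*x**2 - 2*x - 1, so du = (8*x - 2) dx.
Rewriting, the integral becomes -4·∫ 1/u du = -4·log(u).
Substituting back, u = 4*x**2 - 2*x - 1.

-4*log(4*x**2 - 2*x - 1) + C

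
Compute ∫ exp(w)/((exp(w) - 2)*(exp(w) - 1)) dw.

log(exp(w) - 2) - log(exp(w) - 1) + C

Let u = e^w, du = e^w dw.
The integral becomes ∫ du/((u-2)(u-1)); decompose into partial fractions.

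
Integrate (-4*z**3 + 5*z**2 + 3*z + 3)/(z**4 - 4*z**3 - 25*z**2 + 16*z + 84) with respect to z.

Factor the denominator: (z - 7)*(z - 2)*(z + 2)*(z + 3).
Partial-fraction decomposition: -147/(50*(z + 3)) + 49/(36*(z + 2)) + 3/(100*(z - 2)) - 1103/(450*(z - 7)).
Integrate each term: A/(z−a) contributes A·log|z−a|.

-1103*log(z - 7)/450 + 3*log(z - 2)/100 + 49*log(z + 2)/36 - 147*log(z + 3)/50 + C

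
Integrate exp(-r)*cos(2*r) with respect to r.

2*exp(-r)*sin(2*r)/5 - exp(-r)*cos(2*r)/5 + C

Let I denote the integral. Integrate by parts with u = cos(2*r), dv = exp(-r) dr, so v = -exp(-r): I = -exp(-r)*cos(2*r) − 2·∫ exp(-r)*sin(2*r) dr.
Apply parts again with u = sin(2*r), dv = exp(-r) dr: ∫ exp(-r)*sin(2*r) dr = -exp(-r)*sin(2*r) + 2·I. Substituting back brings back I: I = 2*exp(-r)*sin(2*r) - exp(-r)*cos(2*r) − 4·I.
Solving for I: (1 + 4)·I equals the remaining terms, so I = (1/5)·(2*exp(-r)*sin(2*r) - exp(-r)*cos(2*r)).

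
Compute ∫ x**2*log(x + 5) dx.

Use integration by parts with u = log(x + 5), dv = x**2 dx.
Then du = 1/(x + 5) dx and v = x**3/3.

x**3*log(x + 5)/3 - x**3/9 + 5*x**2/6 - 25*x/3 + 125*log(x + 5)/3 + C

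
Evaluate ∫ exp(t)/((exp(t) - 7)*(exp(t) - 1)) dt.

Let u = e^t, du = e^t dt.
The integral becomes ∫ du/((u-1)(u-7)); decompose into partial fractions.

log(exp(t) - 7)/6 - log(exp(t) - 1)/6 + C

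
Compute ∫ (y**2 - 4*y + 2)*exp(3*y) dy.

(9*y**2 - 42*y + 32)*exp(3*y)/27 + C

Use integration by parts with u = y**2 - 4*y + 2, dv = exp(3*y) dy, so v = exp(3*y)/3.
Apply parts 2 times (tabular method): alternate signs, differentiate u down to 0, integrate dv up.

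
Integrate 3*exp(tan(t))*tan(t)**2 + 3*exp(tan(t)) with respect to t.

3*exp(tan(t)) + C

Let u = tan(t), so du = (tan(t)**2 + 1) dt.
Rewriting, the integral becomes 3·∫ e^u du = 3·e^u.
Substituting back, u = tan(t).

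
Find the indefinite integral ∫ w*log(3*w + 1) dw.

w**2*log(3*w + 1)/2 - w**2/4 + w/6 - log(3*w + 1)/18 + C

Use integration by parts with u = log(3*w + 1), dv = w dw.
Then du = 3/(3*w + 1) dw and v = w**2/2.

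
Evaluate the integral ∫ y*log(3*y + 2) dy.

y**2*log(3*y + 2)/2 - y**2/4 + y/3 - 2*log(3*y + 2)/9 + C

Use integration by parts with u = log(3*y + 2), dv = y dy.
Then du = 3/(3*y + 2) dy and v = y**2/2.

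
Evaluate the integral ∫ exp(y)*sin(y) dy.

Let I denote the integral. Integrate by parts with u = sin(y), dv = exp(y) dy, so v = exp(y): I = exp(y)*sin(y) − ∫ exp(y)*cos(y) dy.
Apply parts again with u = cos(y), dv = exp(y) dy: ∫ exp(y)*cos(y) dy = exp(y)*cos(y) + I. Substituting back brings back I: I = exp(y)*sin(y) - exp(y)*cos(y) − I.
Solving for I: (1 + 1)·I equals the remaining terms, so I = (1/2)·(exp(y)*sin(y) - exp(y)*cos(y)).

exp(y)*sin(y)/2 - exp(y)*cos(y)/2 + C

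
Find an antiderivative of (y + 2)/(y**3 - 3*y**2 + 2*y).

log(y) + 2*log(y - 2) - 3*log(y - 1) + C

Factor the denominator: y*(y - 2)*(y - 1).
Partial-fraction decomposition: -3/(y - 1) + 2/(y - 2) + 1/y.
Integrate each term: A/(y−a) contributes A·log|y−a|.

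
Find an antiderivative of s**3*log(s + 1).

Use integration by parts with u = log(s + 1), dv = s**3 ds.
Then du = 1/(s + 1) ds and v = s**4/4.

s**4*log(s + 1)/4 - s**4/16 + s**3/12 - s**2/8 + s/4 - log(s + 1)/4 + C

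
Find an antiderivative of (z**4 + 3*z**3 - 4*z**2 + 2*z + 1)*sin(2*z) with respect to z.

-z**4*cos(2*z)/2 + z**3*sin(2*z) - 3*z**3*cos(2*z)/2 + 9*z**2*sin(2*z)/4 + 7*z**2*cos(2*z)/2 - 7*z*sin(2*z)/2 + 5*z*cos(2*z)/4 - 5*sin(2*z)/8 - 9*cos(2*z)/4 + C

Use integration by parts with u = z**4 + 3*z**3 - 4*z**2 + 2*z + 1, dv = sin(2*z) dz, so v = -cos(2*z)/2.
Apply parts 4 times (tabular method): alternate signs, differentiate u down to 0, integrate dv up.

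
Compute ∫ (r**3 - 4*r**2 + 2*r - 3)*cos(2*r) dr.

Use integration by parts with u = r**3 - 4*r**2 + 2*r - 3, dv = cos(2*r) dr, so v = sin(2*r)/2.
Apply parts 3 times (tabular method): alternate signs, differentiate u down to 0, integrate dv up.

r**3*sin(2*r)/2 - 2*r**2*sin(2*r) + 3*r**2*cos(2*r)/4 + r*sin(2*r)/4 - 2*r*cos(2*r) - sin(2*r)/2 + cos(2*r)/8 + C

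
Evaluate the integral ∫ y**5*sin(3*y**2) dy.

Let u = y², du = 2y dy; rewrite as (1/2)∫ u^2·sin(3u) du.
Now integrate by parts 2 times.

-y**4*cos(3*y**2)/6 + y**2*sin(3*y**2)/9 + cos(3*y**2)/27 + C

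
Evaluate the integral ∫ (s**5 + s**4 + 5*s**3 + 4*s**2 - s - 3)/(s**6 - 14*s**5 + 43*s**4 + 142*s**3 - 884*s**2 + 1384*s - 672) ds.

1919*log(s - 7)/150 - 10287*log(s - 6)/800 + 2321*log(s - 2)/2400 + 7*log(s - 1)/150 + 31*log(s + 4)/600 - 33/(40*s - 80) + C

Factor the denominator: (s - 7)*(s - 6)*(s - 2)**2*(s - 1)*(s + 4).
Partial-fraction decomposition: 31/(600*(s + 4)) + 7/(150*(s - 1)) + 2321/(2400*(s - 2)) + 33/(40*(s - 2)**2) - 10287/(800*(s - 6)) + 1919/(150*(s - 7)).
Integrate each term; A/(s−a) gives A·log|s−a|; A/(s−a)² gives −A/(s−a).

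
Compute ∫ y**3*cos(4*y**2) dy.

Let u = y², du = 2y dy; rewrite as (1/2)∫ u^1·cos(4u) du.
Now integrate by parts 1 time.

y**2*sin(4*y**2)/8 + cos(4*y**2)/32 + C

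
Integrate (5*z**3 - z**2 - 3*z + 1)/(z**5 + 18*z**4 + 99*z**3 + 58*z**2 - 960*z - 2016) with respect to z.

59*log(z - 3)/2205 - 19657*log(z + 4)/1764 + 1097*log(z + 6)/36 - 871*log(z + 7)/45 - 323/(42*z + 168) + C

Factor the denominator: (z - 3)*(z + 4)**2*(z + 6)*(z + 7).
Partial-fraction decomposition: -871/(45*(z + 7)) + 1097/(36*(z + 6)) - 19657/(1764*(z + 4)) + 323/(42*(z + 4)**2) + 59/(2205*(z - 3)).
Integrate each term; A/(z−a) gives A·log|z−a|; A/(z−a)² gives −A/(z−a).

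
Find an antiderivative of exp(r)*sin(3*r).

exp(r)*sin(3*r)/10 - 3*exp(r)*cos(3*r)/10 + C

Let I denote the integral. Integrate by parts with u = sin(3*r), dv = exp(r) dr, so v = exp(r): I = exp(r)*sin(3*r) − 3·∫ exp(r)*cos(3*r) dr.
Apply parts again with u = cos(3*r), dv = exp(r) dr: ∫ exp(r)*cos(3*r) dr = exp(r)*cos(3*r) + 3·I. Substituting back brings back I: I = exp(r)*sin(3*r) - 3*exp(r)*cos(3*r) − 9·I.
Solving for I: (1 + 9)·I equals the remaining terms, so I = (1/10)·(exp(r)*sin(3*r) - 3*exp(r)*cos(3*r)).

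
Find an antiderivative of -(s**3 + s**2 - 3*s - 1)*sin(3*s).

s**3*cos(3*s)/3 - s**2*sin(3*s)/3 + s**2*cos(3*s)/3 - 2*s*sin(3*s)/9 - 11*s*cos(3*s)/9 + 11*sin(3*s)/27 - 11*cos(3*s)/27 + C

Use integration by parts with u = s**3 + s**2 - 3*s - 1, dv = -sin(3*s) ds, so v = cos(3*s)/3.
Apply parts 3 times (tabular method): alternate signs, differentiate u down to 0, integrate dv up.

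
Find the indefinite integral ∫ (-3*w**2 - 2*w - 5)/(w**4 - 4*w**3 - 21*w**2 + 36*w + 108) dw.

-125*log(w - 6)/216 + 19*log(w - 3)/45 - 13*log(w + 2)/40 + 13*log(w + 3)/27 + C

Factor the denominator: (w - 6)*(w - 3)*(w + 2)*(w + 3).
Partial-fraction decomposition: 13/(27*(w + 3)) - 13/(40*(w + 2)) + 19/(45*(w - 3)) - 125/(216*(w - 6)).
Integrate each term: A/(w−a) contributes A·log|w−a|.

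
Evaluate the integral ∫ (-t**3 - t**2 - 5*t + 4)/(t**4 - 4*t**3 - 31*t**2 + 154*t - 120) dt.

Factor the denominator: (t - 5)*(t - 4)*(t - 1)*(t + 6).
Partial-fraction decomposition: -107/(385*(t + 6)) - 1/(28*(t - 1)) + 16/(5*(t - 4)) - 171/(44*(t - 5)).
Integrate each term: A/(t−a) contributes A·log|t−a|.

-171*log(t - 5)/44 + 16*log(t - 4)/5 - log(t - 1)/28 - 107*log(t + 6)/385 + C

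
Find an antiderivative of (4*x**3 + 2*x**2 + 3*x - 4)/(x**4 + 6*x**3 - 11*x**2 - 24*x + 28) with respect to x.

Factor the denominator: (x - 2)*(x - 1)*(x + 2)*(x + 7).
Partial-fraction decomposition: 433/(120*(x + 7)) - 17/(30*(x + 2)) - 5/(24*(x - 1)) + 7/(6*(x - 2)).
Integrate each term: A/(x−a) contributes A·log|x−a|.

7*log(x - 2)/6 - 5*log(x - 1)/24 - 17*log(x + 2)/30 + 433*log(x + 7)/120 + C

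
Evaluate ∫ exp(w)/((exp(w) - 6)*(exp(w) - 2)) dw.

log(exp(w) - 6)/4 - log(exp(w) - 2)/4 + C

Let u = e^w, du = e^w dw.
The integral becomes ∫ du/((u-6)(u-2)); decompose into partial fractions.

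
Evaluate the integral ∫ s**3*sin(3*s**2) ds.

-s**2*cos(3*s**2)/6 + sin(3*s**2)/18 + C

Let u = s², du = 2s ds; rewrite as (1/2)∫ u^1·sin(3u) du.
Now integrate by parts 1 time.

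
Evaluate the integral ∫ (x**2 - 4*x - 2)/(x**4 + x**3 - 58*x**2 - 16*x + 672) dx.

log(x - 6)/26 + log(x - 4)/88 + log(x + 4)/8 - 25*log(x + 7)/143 + C

Factor the denominator: (x - 6)*(x - 4)*(x + 4)*(x + 7).
Partial-fraction decomposition: -25/(143*(x + 7)) + 1/(8*(x + 4)) + 1/(88*(x - 4)) + 1/(26*(x - 6)).
Integrate each term: A/(x−a) contributes A·log|x−a|.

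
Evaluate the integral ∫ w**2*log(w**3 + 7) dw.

w**3*log(w**3 + 7)/3 - w**3/3 + 7*log(w**3 + 7)/3 + C

Let u = w**3 + 7, so du = (3*w**2) dw.
The integral becomes (1/3)·∫ log(u) du; integrate by parts with u′=log(u), dv′=du.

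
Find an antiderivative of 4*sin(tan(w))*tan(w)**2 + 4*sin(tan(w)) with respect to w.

Let u = tan(w), so du = (tan(w)**2 + 1) dw.
Rewriting, the integral becomes 4·∫ sin(u) du = 4·-cos(u).
Substituting back, u = tan(w).

-4*cos(tan(w)) + C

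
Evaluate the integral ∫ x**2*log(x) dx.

Use integration by parts with u = log(x), dv = x**2 dx.
Then du = 1/x dx and v = x**3/3.

x**3*log(x)/3 - x**3/9 + C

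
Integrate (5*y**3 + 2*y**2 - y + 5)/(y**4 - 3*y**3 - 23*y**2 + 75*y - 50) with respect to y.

Factor the denominator: (y - 5)*(y - 2)*(y - 1)*(y + 5).
Partial-fraction decomposition: 113/(84*(y + 5)) + 11/(24*(y - 1)) - 17/(7*(y - 2)) + 45/(8*(y - 5)).
Integrate each term: A/(y−a) contributes A·log|y−a|.

45*log(y - 5)/8 - 17*log(y - 2)/7 + 11*log(y - 1)/24 + 113*log(y + 5)/84 + C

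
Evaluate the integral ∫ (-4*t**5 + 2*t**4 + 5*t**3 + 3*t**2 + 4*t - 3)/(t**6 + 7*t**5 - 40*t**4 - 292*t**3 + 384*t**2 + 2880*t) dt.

Factor the denominator: t*(t - 5)*(t - 4)*(t + 4)*(t + 6)**2.
Partial-fraction decomposition: 99017/(145200*(t + 6)) + 10899/(440*(t + 6)**2) - 1439/(384*(t + 4)) + 3203/(3200*(t - 4)) - 3511/(1815*(t - 5)) - 1/(960*t).
Integrate each term; A/(t−a) gives A·log|t−a|; A/(t−a)² gives −A/(t−a).

-log(t)/960 - 3511*log(t - 5)/1815 + 3203*log(t - 4)/3200 - 1439*log(t + 4)/384 + 99017*log(t + 6)/145200 - 10899/(440*t + 2640) + C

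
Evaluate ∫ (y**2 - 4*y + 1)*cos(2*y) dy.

y**2*sin(2*y)/2 - 2*y*sin(2*y) + y*cos(2*y)/2 + sin(2*y)/4 - cos(2*y) + C

Use integration by parts with u = y**2 - 4*y + 1, dv = cos(2*y) dy, so v = sin(2*y)/2.
Apply parts 2 times (tabular method): alternate signs, differentiate u down to 0, integrate dv up.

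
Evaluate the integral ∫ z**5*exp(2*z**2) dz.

(2*z**4 - 2*z**2 + 1)*exp(2*z**2)/8 + C

Let u = z², du = 2z dz; rewrite as (1/2)∫ u^2·exp(2u) du.
Now integrate by parts 2 times.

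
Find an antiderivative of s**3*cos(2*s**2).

Let u = s², du = 2s ds; rewrite as (1/2)∫ u^1·cos(2u) du.
Now integrate by parts 1 time.

s**2*sin(2*s**2)/4 + cos(2*s**2)/8 + C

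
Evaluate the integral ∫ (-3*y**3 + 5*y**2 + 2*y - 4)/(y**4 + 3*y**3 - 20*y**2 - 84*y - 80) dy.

Factor the denominator: (y - 5)*(y + 2)**2*(y + 4).
Partial-fraction decomposition: -65/(9*(y + 4)) + 234/(49*(y + 2)) - 18/(7*(y + 2)**2) - 244/(441*(y - 5)).
Integrate each term; A/(y−a) gives A·log|y−a|; A/(y−a)² gives −A/(y−a).

-244*log(y - 5)/441 + 234*log(y + 2)/49 - 65*log(y + 4)/9 + 18/(7*y + 14) + C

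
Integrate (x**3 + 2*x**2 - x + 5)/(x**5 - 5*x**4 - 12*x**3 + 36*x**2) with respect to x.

Factor the denominator: x**2*(x - 6)*(x - 2)*(x + 3).
Partial-fraction decomposition: -1/(405*(x + 3)) - 19/(80*(x - 2)) + 287/(1296*(x - 6)) + 1/(54*x) + 5/(36*x**2).
Integrate each term; A/(x−a) gives A·log|x−a|; A/(x−a)² gives −A/(x−a).

log(x)/54 + 287*log(x - 6)/1296 - 19*log(x - 2)/80 - log(x + 3)/405 - 5/(36*x) + C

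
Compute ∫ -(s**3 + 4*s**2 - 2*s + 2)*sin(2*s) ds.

Use integration by parts with u = s**3 + 4*s**2 - 2*s + 2, dv = -sin(2*s) ds, so v = cos(2*s)/2.
Apply parts 3 times (tabular method): alternate signs, differentiate u down to 0, integrate dv up.

s**3*cos(2*s)/2 - 3*s**2*sin(2*s)/4 + 2*s**2*cos(2*s) - 2*s*sin(2*s) - 7*s*cos(2*s)/4 + 7*sin(2*s)/8 + C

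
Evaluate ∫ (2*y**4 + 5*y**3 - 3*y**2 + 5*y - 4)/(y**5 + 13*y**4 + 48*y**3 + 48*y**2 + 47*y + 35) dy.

Factor the denominator: (y + 1)*(y + 5)*(y + 7)*(y**2 + 1).
Partial-fraction decomposition: -(23*y - 11)/(1300*(y**2 + 1)) + 967/(200*(y + 7)) - 521/(208*(y + 5)) - 5/(16*(y + 1)).
Integrate each term; A/(y−a) gives A·log|y−a|; the (By+D)/(y²+p²) term gives a log and an atan.

-5*log(y + 1)/16 - 521*log(y + 5)/208 + 967*log(y + 7)/200 - 23*log(y**2 + 1)/2600 + 11*atan(y)/1300 + C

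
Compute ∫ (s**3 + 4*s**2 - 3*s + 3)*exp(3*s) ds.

Use integration by parts with u = s**3 + 4*s**2 - 3*s + 3, dv = exp(3*s) ds, so v = exp(3*s)/3.
Apply parts 3 times (tabular method): alternate signs, differentiate u down to 0, integrate dv up.

(3*s**3 + 9*s**2 - 15*s + 14)*exp(3*s)/9 + C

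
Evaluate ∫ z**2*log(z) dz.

z**3*log(z)/3 - z**3/9 + C

Use integration by parts with u = log(z), dv = z**2 dz.
Then du = 1/z dz and v = z**3/3.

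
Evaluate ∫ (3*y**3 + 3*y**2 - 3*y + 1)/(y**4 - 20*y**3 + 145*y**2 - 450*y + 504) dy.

Factor the denominator: (y - 7)*(y - 6)*(y - 4)*(y - 3).
Partial-fraction decomposition: -25/(3*(y - 3)) + 229/(6*(y - 4)) - 739/(6*(y - 6)) + 289/(3*(y - 7)).
Integrate each term: A/(y−a) contributes A·log|y−a|.

289*log(y - 7)/3 - 739*log(y - 6)/6 + 229*log(y - 4)/6 - 25*log(y - 3)/3 + C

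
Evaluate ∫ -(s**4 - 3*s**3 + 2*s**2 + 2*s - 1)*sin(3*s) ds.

s**4*cos(3*s)/3 - 4*s**3*sin(3*s)/9 - s**3*cos(3*s) + s**2*sin(3*s) + 2*s**2*cos(3*s)/9 - 4*s*sin(3*s)/27 + 4*s*cos(3*s)/3 - 4*sin(3*s)/9 - 31*cos(3*s)/81 + C

Use integration by parts with u = s**4 - 3*s**3 + 2*s**2 + 2*s - 1, dv = -sin(3*s) ds, so v = cos(3*s)/3.
Apply parts 4 times (tabular method): alternate signs, differentiate u down to 0, integrate dv up.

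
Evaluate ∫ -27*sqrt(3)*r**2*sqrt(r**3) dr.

-6*sqrt(3)*(r**3)**(3/2) + C

Let u = 3*r**3, so du = (9*r**2) dr.
Rewriting, the integral becomes -3·∫ √u du = -3·(2/3)u^(3/2).
Substituting back, u = 3*r**3.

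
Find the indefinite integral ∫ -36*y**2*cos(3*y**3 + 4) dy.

-4*sin(3*y**3 + 4) + C

Let u = 3*y**3 + 4, so du = (9*y**2) dy.
Rewriting, the integral becomes -4·∫ cos(u) du = -4·sin(u).
Substituting back, u = 3*y**3 + 4.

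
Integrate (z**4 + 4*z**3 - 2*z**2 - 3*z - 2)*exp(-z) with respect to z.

(-z**4 - 8*z**3 - 22*z**2 - 41*z - 39)*exp(-z) + C

Use integration by parts with u = z**4 + 4*z**3 - 2*z**2 - 3*z - 2, dv = exp(-z) dz, so v = -exp(-z).
Apply parts 4 times (tabular method): alternate signs, differentiate u down to 0, integrate dv up.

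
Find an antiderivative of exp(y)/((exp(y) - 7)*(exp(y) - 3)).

log(exp(y) - 7)/4 - log(exp(y) - 3)/4 + C

Let u = e^y, du = e^y dy.
The integral becomes ∫ du/((u-7)(u-3)); decompose into partial fractions.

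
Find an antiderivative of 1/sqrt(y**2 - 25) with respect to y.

Substitute y = 5·sec(θ), so dy = 5·sec(θ)*tan(θ) dθ and the radical becomes sqrt(y**2 - 25) = 5·tan(θ) by the Pythagorean identity.
Integrate the resulting trig expression in θ, then back-substitute sec(θ) = y/5, tan(θ) = sqrt(y**2 - 25)/5 (absorbing any constant into C).

log(y + sqrt(y**2 - 25)) + C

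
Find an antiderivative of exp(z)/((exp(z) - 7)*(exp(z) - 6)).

Let u = e^z, du = e^z dz.
The integral becomes ∫ du/((u-7)(u-6)); decompose into partial fractions.

log(exp(z) - 7) - log(exp(z) - 6) + C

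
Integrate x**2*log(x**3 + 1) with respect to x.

Let u = x**3 + 1, so du = (3*x**2) dx.
The integral becomes (1/3)·∫ log(u) du; integrate by parts with u′=log(u), dv′=du.

x**3*log(x**3 + 1)/3 - x**3/3 + log(x**3 + 1)/3 + C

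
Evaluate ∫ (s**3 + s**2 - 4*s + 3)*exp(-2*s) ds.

(-4*s**3 - 10*s**2 + 6*s - 9)*exp(-2*s)/8 + C

Use integration by parts with u = s**3 + s**2 - 4*s + 3, dv = exp(-2*s) ds, so v = -exp(-2*s)/2.
Apply parts 3 times (tabular method): alternate signs, differentiate u down to 0, integrate dv up.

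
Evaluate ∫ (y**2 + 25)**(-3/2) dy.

y/(25*sqrt(y**2 + 25)) + C

Substitute y = 5·tan(θ), so dy = 5·sec(θ)^2 dθ and the radical becomes sqrt(y**2 + 25) = 5·sec(θ) by the Pythagorean identity.
Integrate the resulting trig expression in θ, then back-substitute tan(θ) = y/5, sec(θ) = sqrt(y**2 + 25)/5 (absorbing any constant into C).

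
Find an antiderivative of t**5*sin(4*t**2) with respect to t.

-t**4*cos(4*t**2)/8 + t**2*sin(4*t**2)/16 + cos(4*t**2)/64 + C

Let u = t², du = 2t dt; rewrite as (1/2)∫ u^2·sin(4u) du.
Now integrate by parts 2 times.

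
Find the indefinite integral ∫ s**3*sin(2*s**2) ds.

Let u = s², du = 2s ds; rewrite as (1/2)∫ u^1·sin(2u) du.
Now integrate by parts 1 time.

-s**2*cos(2*s**2)/4 + sin(2*s**2)/8 + C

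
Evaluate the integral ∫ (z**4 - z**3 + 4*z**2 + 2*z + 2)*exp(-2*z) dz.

(-4*z**4 - 4*z**3 - 22*z**2 - 30*z - 23)*exp(-2*z)/8 + C

Use integration by parts with u = z**4 - z**3 + 4*z**2 + 2*z + 2, dv = exp(-2*z) dz, so v = -exp(-2*z)/2.
Apply parts 4 times (tabular method): alternate signs, differentiate u down to 0, integrate dv up.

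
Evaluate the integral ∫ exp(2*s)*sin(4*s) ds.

exp(2*s)*sin(4*s)/10 - exp(2*s)*cos(4*s)/5 + C

Let I denote the integral. Integrate by parts with u = sin(4*s), dv = exp(2*s) ds, so v = exp(2*s)/2: I = exp(2*s)*sin(4*s)/2 − 2·∫ exp(2*s)*cos(4*s) ds.
Apply parts again with u = cos(4*s), dv = exp(2*s) ds: ∫ exp(2*s)*cos(4*s) ds = exp(2*s)*cos(4*s)/2 + 2·I. Substituting back brings back I: I = exp(2*s)*sin(4*s)/2 - exp(2*s)*cos(4*s) − 4·I.
Solving for I: (1 + 4)·I equals the remaining terms, so I = (1/5)·(exp(2*s)*sin(4*s)/2 - exp(2*s)*cos(4*s)).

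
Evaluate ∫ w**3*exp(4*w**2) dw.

Let u = w², du = 2w dw; rewrite as (1/2)∫ u^1·exp(4u) du.
Now integrate by parts 1 time.

(4*w**2 - 1)*exp(4*w**2)/32 + C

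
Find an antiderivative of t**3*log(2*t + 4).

t**4*log(2*t + 4)/4 - t**4/16 + t**3/6 - t**2/2 + 2*t - 4*log(t + 2) + C

Use integration by parts with u = log(2*t + 4), dv = t**3 dt.
Then du = 2/(2*t + 4) dt and v = t**4/4.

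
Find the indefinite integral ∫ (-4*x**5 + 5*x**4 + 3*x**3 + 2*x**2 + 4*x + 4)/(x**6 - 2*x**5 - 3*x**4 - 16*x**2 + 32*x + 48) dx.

Factor the denominator: (x - 3)*(x - 2)*(x + 1)*(x + 2)*(x**2 + 4).
Partial-fraction decomposition: -(164*x + 11)/(130*(x**2 + 4)) - 47/(40*(x + 2)) + 2/(15*(x + 1)) + 1/(24*(x - 2)) - 113/(65*(x - 3)).
Integrate each term; A/(x−a) gives A·log|x−a|; the (Bx+D)/(x²+p²) term gives a log and an atan.

-113*log(x - 3)/65 + log(x - 2)/24 + 2*log(x + 1)/15 - 47*log(x + 2)/40 - 41*log(x**2 + 4)/65 - 11*atan(x/2)/260 + C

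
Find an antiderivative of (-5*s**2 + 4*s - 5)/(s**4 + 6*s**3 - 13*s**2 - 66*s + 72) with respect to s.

-19*log(s - 3)/63 + 3*log(s - 1)/35 - 101*log(s + 4)/70 + 209*log(s + 6)/126 + C

Factor the denominator: (s - 3)*(s - 1)*(s + 4)*(s + 6).
Partial-fraction decomposition: 209/(126*(s + 6)) - 101/(70*(s + 4)) + 3/(35*(s - 1)) - 19/(63*(s - 3)).
Integrate each term: A/(s−a) contributes A·log|s−a|.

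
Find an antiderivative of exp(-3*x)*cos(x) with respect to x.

exp(-3*x)*sin(x)/10 - 3*exp(-3*x)*cos(x)/10 + C

Let I denote the integral. Integrate by parts with u = cos(x), dv = exp(-3*x) dx, so v = -exp(-3*x)/3: I = -exp(-3*x)*cos(x)/3 − (1/3)·∫ exp(-3*x)*sin(x) dx.
Apply parts again with u = sin(x), dv = exp(-3*x) dx: ∫ exp(-3*x)*sin(x) dx = -exp(-3*x)*sin(x)/3 + (1/3)·I. Substituting back brings back I: I = exp(-3*x)*sin(x)/9 - exp(-3*x)*cos(x)/3 − (1/9)·I.
Solving for I: (1 + 1/9)·I equals the remaining terms, so I = (9/10)·(exp(-3*x)*sin(x)/9 - exp(-3*x)*cos(x)/3).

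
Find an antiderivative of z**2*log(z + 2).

Use integration by parts with u = log(z + 2), dv = z**2 dz.
Then du = 1/(z + 2) dz and v = z**3/3.

z**3*log(z + 2)/3 - z**3/9 + z**2/3 - 4*z/3 + 8*log(z + 2)/3 + C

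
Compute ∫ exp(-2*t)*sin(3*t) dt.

-2*exp(-2*t)*sin(3*t)/13 - 3*exp(-2*t)*cos(3*t)/13 + C

Let I denote the integral. Integrate by parts with u = sin(3*t), dv = exp(-2*t) dt, so v = -exp(-2*t)/2: I = -exp(-2*t)*sin(3*t)/2 + (3/2)·∫ exp(-2*t)*cos(3*t) dt.
Apply parts again with u = cos(3*t), dv = exp(-2*t) dt: ∫ exp(-2*t)*cos(3*t) dt = -exp(-2*t)*cos(3*t)/2 − (3/2)·I. Substituting back brings back I: I = -exp(-2*t)*sin(3*t)/2 - 3*exp(-2*t)*cos(3*t)/4 − (9/4)·I.
Solving for I: (1 + 9/4)·I equals the remaining terms, so I = (4/13)·(-exp(-2*t)*sin(3*t)/2 - 3*exp(-2*t)*cos(3*t)/4).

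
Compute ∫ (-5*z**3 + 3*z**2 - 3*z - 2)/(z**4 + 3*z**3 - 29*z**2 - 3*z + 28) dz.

-26*log(z - 4)/15 + 7*log(z - 1)/48 + 3*log(z + 1)/20 - 57*log(z + 7)/16 + C

Factor the denominator: (z - 4)*(z - 1)*(z + 1)*(z + 7).
Partial-fraction decomposition: -57/(16*(z + 7)) + 3/(20*(z + 1)) + 7/(48*(z - 1)) - 26/(15*(z - 4)).
Integrate each term: A/(z−a) contributes A·log|z−a|.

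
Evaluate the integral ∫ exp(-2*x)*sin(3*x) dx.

-2*exp(-2*x)*sin(3*x)/13 - 3*exp(-2*x)*cos(3*x)/13 + C

Let I denote the integral. Integrate by parts with u = sin(3*x), dv = exp(-2*x) dx, so v = -exp(-2*x)/2: I = -exp(-2*x)*sin(3*x)/2 + (3/2)·∫ exp(-2*x)*cos(3*x) dx.
Apply parts again with u = cos(3*x), dv = exp(-2*x) dx: ∫ exp(-2*x)*cos(3*x) dx = -exp(-2*x)*cos(3*x)/2 − (3/2)·I. Substituting back brings back I: I = -exp(-2*x)*sin(3*x)/2 - 3*exp(-2*x)*cos(3*x)/4 − (9/4)·I.
Solving for I: (1 + 9/4)·I equals the remaining terms, so I = (4/13)·(-exp(-2*x)*sin(3*x)/2 - 3*exp(-2*x)*cos(3*x)/4).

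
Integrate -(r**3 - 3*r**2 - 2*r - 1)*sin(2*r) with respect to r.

Use integration by parts with u = r**3 - 3*r**2 - 2*r - 1, dv = -sin(2*r) dr, so v = cos(2*r)/2.
Apply parts 3 times (tabular method): alternate signs, differentiate u down to 0, integrate dv up.

r**3*cos(2*r)/2 - 3*r**2*sin(2*r)/4 - 3*r**2*cos(2*r)/2 + 3*r*sin(2*r)/2 - 7*r*cos(2*r)/4 + 7*sin(2*r)/8 + cos(2*r)/4 + C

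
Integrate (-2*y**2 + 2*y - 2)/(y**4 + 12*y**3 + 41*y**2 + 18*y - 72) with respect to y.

-log(y - 1)/70 + 13*log(y + 3)/6 - 21*log(y + 4)/5 + 43*log(y + 6)/21 + C

Factor the denominator: (y - 1)*(y + 3)*(y + 4)*(y + 6).
Partial-fraction decomposition: 43/(21*(y + 6)) - 21/(5*(y + 4)) + 13/(6*(y + 3)) - 1/(70*(y - 1)).
Integrate each term: A/(y−a) contributes A·log|y−a|.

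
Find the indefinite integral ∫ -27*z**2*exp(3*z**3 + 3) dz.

-3*exp(3*z**3 + 3) + C

Let u = 3*z**3 + 3, so du = (9*z**2) dz.
Rewriting, the integral becomes -3·∫ e^u du = -3·e^u.
Substituting back, u = 3*z**3 + 3.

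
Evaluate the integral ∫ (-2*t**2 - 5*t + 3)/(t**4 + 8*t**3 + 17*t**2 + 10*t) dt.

Factor the denominator: t*(t + 1)*(t + 2)*(t + 5).
Partial-fraction decomposition: 11/(30*(t + 5)) + 5/(6*(t + 2)) - 3/(2*(t + 1)) + 3/(10*t).
Integrate each term: A/(t−a) contributes A·log|t−a|.

3*log(t)/10 - 3*log(t + 1)/2 + 5*log(t + 2)/6 + 11*log(t + 5)/30 + C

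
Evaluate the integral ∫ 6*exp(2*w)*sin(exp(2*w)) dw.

-3*cos(exp(2*w)) + C

Let u = exp(2*w), so du = (2*exp(2*w)) dw.
Rewriting, the integral becomes 3·∫ sin(u) du = 3·-cos(u).
Substituting back, u = exp(2*w).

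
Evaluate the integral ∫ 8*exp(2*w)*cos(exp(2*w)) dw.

Let u = exp(2*w), so du = (2*exp(2*w)) dw.
Rewriting, the integral becomes 4·∫ cos(u) du = 4·sin(u).
Substituting back, u = exp(2*w).

4*sin(exp(2*w)) + C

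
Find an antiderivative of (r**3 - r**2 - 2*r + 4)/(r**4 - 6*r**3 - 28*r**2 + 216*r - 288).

43*log(r - 6)/24 - 11*log(r - 4)/10 + log(r - 2)/16 + 59*log(r + 6)/240 + C

Factor the denominator: (r - 6)*(r - 4)*(r - 2)*(r + 6).
Partial-fraction decomposition: 59/(240*(r + 6)) + 1/(16*(r - 2)) - 11/(10*(r - 4)) + 43/(24*(r - 6)).
Integrate each term: A/(r−a) contributes A·log|r−a|.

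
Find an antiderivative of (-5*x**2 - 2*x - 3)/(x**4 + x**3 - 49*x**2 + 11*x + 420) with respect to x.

Factor the denominator: (x - 5)*(x - 4)*(x + 3)*(x + 7).
Partial-fraction decomposition: 39/(88*(x + 7)) - 3/(16*(x + 3)) + 13/(11*(x - 4)) - 23/(16*(x - 5)).
Integrate each term: A/(x−a) contributes A·log|x−a|.

-23*log(x - 5)/16 + 13*log(x - 4)/11 - 3*log(x + 3)/16 + 39*log(x + 7)/88 + C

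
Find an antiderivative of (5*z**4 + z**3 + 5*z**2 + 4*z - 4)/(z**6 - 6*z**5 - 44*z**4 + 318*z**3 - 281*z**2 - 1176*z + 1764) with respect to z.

12617*log(z - 7)/10080 - 367*log(z - 3)/800 - 28*log(z - 2)/45 + 4*log(z + 2)/225 - 95*log(z + 7)/504 + 97/(40*z - 120) + C

Factor the denominator: (z - 7)*(z - 3)**2*(z - 2)*(z + 2)*(z + 7).
Partial-fraction decomposition: -95/(504*(z + 7)) + 4/(225*(z + 2)) - 28/(45*(z - 2)) - 367/(800*(z - 3)) - 97/(40*(z - 3)**2) + 12617/(10080*(z - 7)).
Integrate each term; A/(z−a) gives A·log|z−a|; A/(z−a)² gives −A/(z−a).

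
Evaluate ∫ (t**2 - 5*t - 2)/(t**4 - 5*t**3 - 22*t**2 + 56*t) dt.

-log(t)/28 + 12*log(t - 7)/385 + 2*log(t - 2)/15 - 17*log(t + 4)/132 + C

Factor the denominator: t*(t - 7)*(t - 2)*(t + 4).
Partial-fraction decomposition: -17/(132*(t + 4)) + 2/(15*(t - 2)) + 12/(385*(t - 7)) - 1/(28*t).
Integrate each term: A/(t−a) contributes A·log|t−a|.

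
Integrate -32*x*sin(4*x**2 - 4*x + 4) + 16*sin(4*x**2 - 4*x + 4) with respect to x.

Let u = 4*x**2 - 4*x + 4, so du = (8*x - 4) dx.
Rewriting, the integral becomes -4·∫ sin(u) du = -4·-cos(u).
Substituting back, u = 4*x**2 - 4*x + 4.

4*cos(4*x**2 - 4*x + 4) + C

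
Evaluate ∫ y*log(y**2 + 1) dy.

Let u = y**2 + 1, so du = (2*y) dy.
The integral becomes (1/2)·∫ log(u) du; integrate by parts with u′=log(u), dv′=du.

y**2*log(y**2 + 1)/2 - y**2/2 + log(y**2 + 1)/2 + C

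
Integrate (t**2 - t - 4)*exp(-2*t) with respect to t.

Use integration by parts with u = t**2 - t - 4, dv = exp(-2*t) dt, so v = -exp(-2*t)/2.
Apply parts 2 times (tabular method): alternate signs, differentiate u down to 0, integrate dv up.

(-t**2 + 4)*exp(-2*t)/2 + C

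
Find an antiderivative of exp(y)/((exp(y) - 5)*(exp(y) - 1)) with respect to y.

Let u = e^y, du = e^y dy.
The integral becomes ∫ du/((u-1)(u-5)); decompose into partial fractions.

log(exp(y) - 5)/4 - log(exp(y) - 1)/4 + C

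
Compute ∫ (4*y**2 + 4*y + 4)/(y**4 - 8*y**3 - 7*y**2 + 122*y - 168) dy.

Factor the denominator: (y - 7)*(y - 3)*(y - 2)*(y + 4).
Partial-fraction decomposition: -26/(231*(y + 4)) + 14/(15*(y - 2)) - 13/(7*(y - 3)) + 57/(55*(y - 7)).
Integrate each term: A/(y−a) contributes A·log|y−a|.

57*log(y - 7)/55 - 13*log(y - 3)/7 + 14*log(y - 2)/15 - 26*log(y + 4)/231 + C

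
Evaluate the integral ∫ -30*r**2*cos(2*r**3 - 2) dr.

-5*sin(2*r**3 - 2) + C

Let u = 2*r**3 - 2, so du = (6*r**2) dr.
Rewriting, the integral becomes -5·∫ cos(u) du = -5·sin(u).
Substituting back, u = 2*r**3 - 2.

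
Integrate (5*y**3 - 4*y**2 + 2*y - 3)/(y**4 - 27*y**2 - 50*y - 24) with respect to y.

Factor the denominator: (y - 6)*(y + 1)**2*(y + 4).
Partial-fraction decomposition: 79/(18*(y + 4)) - 83/(63*(y + 1)) + 2/(3*(y + 1)**2) + 27/(14*(y - 6)).
Integrate each term; A/(y−a) gives A·log|y−a|; A/(y−a)² gives −A/(y−a).

27*log(y - 6)/14 - 83*log(y + 1)/63 + 79*log(y + 4)/18 - 2/(3*y + 3) + C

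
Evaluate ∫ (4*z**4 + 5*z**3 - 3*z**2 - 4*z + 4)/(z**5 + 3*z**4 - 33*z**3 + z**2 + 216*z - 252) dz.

106*log(z - 3)/15 - 10468*log(z - 2)/2025 - 89*log(z + 3)/300 + 3887*log(z + 7)/1620 + 88/(45*z - 90) + C

Factor the denominator: (z - 3)*(z - 2)**2*(z + 3)*(z + 7).
Partial-fraction decomposition: 3887/(1620*(z + 7)) - 89/(300*(z + 3)) - 10468/(2025*(z - 2)) - 88/(45*(z - 2)**2) + 106/(15*(z - 3)).
Integrate each term; A/(z−a) gives A·log|z−a|; A/(z−a)² gives −A/(z−a).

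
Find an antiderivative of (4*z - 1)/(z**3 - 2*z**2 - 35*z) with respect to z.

Factor the denominator: z*(z - 7)*(z + 5).
Partial-fraction decomposition: -7/(20*(z + 5)) + 9/(28*(z - 7)) + 1/(35*z).
Integrate each term: A/(z−a) contributes A·log|z−a|.

log(z)/35 + 9*log(z - 7)/28 - 7*log(z + 5)/20 + C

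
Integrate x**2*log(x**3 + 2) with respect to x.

Let u = x**3 + 2, so du = (3*x**2) dx.
The integral becomes (1/3)·∫ log(u) du; integrate by parts with u′=log(u), dv′=du.

x**3*log(x**3 + 2)/3 - x**3/3 + 2*log(x**3 + 2)/3 + C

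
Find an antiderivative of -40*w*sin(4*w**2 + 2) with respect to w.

Let u = 4*w**2 + 2, so du = (8*w) dw.
Rewriting, the integral becomes -5·∫ sin(u) du = -5·-cos(u).
Substituting back, u = 4*w**2 + 2.

5*cos(4*w**2 + 2) + C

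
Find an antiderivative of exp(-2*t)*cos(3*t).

3*exp(-2*t)*sin(3*t)/13 - 2*exp(-2*t)*cos(3*t)/13 + C

Let I denote the integral. Integrate by parts with u = cos(3*t), dv = exp(-2*t) dt, so v = -exp(-2*t)/2: I = -exp(-2*t)*cos(3*t)/2 − (3/2)·∫ exp(-2*t)*sin(3*t) dt.
Apply parts again with u = sin(3*t), dv = exp(-2*t) dt: ∫ exp(-2*t)*sin(3*t) dt = -exp(-2*t)*sin(3*t)/2 + (3/2)·I. Substituting back brings back I: I = 3*exp(-2*t)*sin(3*t)/4 - exp(-2*t)*cos(3*t)/2 − (9/4)·I.
Solving for I: (1 + 9/4)·I equals the remaining terms, so I = (4/13)·(3*exp(-2*t)*sin(3*t)/4 - exp(-2*t)*cos(3*t)/2).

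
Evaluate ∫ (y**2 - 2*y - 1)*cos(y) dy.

Use integration by parts with u = y**2 - 2*y - 1, dv = cos(y) dy, so v = sin(y).
Apply parts 2 times (tabular method): alternate signs, differentiate u down to 0, integrate dv up.

y**2*sin(y) - 2*y*sin(y) + 2*y*cos(y) - 3*sin(y) - 2*cos(y) + C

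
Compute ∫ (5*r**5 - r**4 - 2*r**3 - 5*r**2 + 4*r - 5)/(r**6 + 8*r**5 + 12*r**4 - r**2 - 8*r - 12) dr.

Factor the denominator: (r - 1)*(r + 1)*(r + 2)*(r + 6)*(r**2 + 1).
Partial-fraction decomposition: -(129*r + 77)/(370*(r**2 + 1)) + 39953/(5180*(r + 6)) - 193/(60*(r + 2)) + 9/(10*(r + 1)) - 1/(21*(r - 1)).
Integrate each term; A/(r−a) gives A·log|r−a|; the (Br+D)/(r²+p²) term gives a log and an atan.

-log(r - 1)/21 + 9*log(r + 1)/10 - 193*log(r + 2)/60 + 39953*log(r + 6)/5180 - 129*log(r**2 + 1)/740 - 77*atan(r)/370 + C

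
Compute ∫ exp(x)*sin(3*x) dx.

Let I denote the integral. Integrate by parts with u = sin(3*x), dv = exp(x) dx, so v = exp(x): I = exp(x)*sin(3*x) − 3·∫ exp(x)*cos(3*x) dx.
Apply parts again with u = cos(3*x), dv = exp(x) dx: ∫ exp(x)*cos(3*x) dx = exp(x)*cos(3*x) + 3·I. Substituting back brings back I: I = exp(x)*sin(3*x) - 3*exp(x)*cos(3*x) − 9·I.
Solving for I: (1 + 9)·I equals the remaining terms, so I = (1/10)·(exp(x)*sin(3*x) - 3*exp(x)*cos(3*x)).

exp(x)*sin(3*x)/10 - 3*exp(x)*cos(3*x)/10 + C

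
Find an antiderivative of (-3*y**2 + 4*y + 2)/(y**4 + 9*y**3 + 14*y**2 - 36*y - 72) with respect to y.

Factor the denominator: (y - 2)*(y + 2)*(y + 3)*(y + 6).
Partial-fraction decomposition: 65/(48*(y + 6)) - 37/(15*(y + 3)) + 9/(8*(y + 2)) - 1/(80*(y - 2)).
Integrate each term: A/(y−a) contributes A·log|y−a|.

-log(y - 2)/80 + 9*log(y + 2)/8 - 37*log(y + 3)/15 + 65*log(y + 6)/48 + C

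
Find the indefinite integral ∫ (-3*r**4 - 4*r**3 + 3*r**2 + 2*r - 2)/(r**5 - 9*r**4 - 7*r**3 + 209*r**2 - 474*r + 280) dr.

-1052*log(r - 7)/135 + 485*log(r - 4)/81 - 33*log(r - 2)/35 + log(r - 1)/27 - 164*log(r + 5)/567 + C

Factor the denominator: (r - 7)*(r - 4)*(r - 2)*(r - 1)*(r + 5).
Partial-fraction decomposition: -164/(567*(r + 5)) + 1/(27*(r - 1)) - 33/(35*(r - 2)) + 485/(81*(r - 4)) - 1052/(135*(r - 7)).
Integrate each term: A/(r−a) contributes A·log|r−a|.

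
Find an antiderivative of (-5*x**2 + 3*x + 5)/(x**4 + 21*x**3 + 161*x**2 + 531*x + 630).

-49*log(x + 3)/24 + 135*log(x + 5)/4 - 193*log(x + 6)/3 + 261*log(x + 7)/8 + C

Factor the denominator: (x + 3)*(x + 5)*(x + 6)*(x + 7).
Partial-fraction decomposition: 261/(8*(x + 7)) - 193/(3*(x + 6)) + 135/(4*(x + 5)) - 49/(24*(x + 3)).
Integrate each term: A/(x−a) contributes A·log|x−a|.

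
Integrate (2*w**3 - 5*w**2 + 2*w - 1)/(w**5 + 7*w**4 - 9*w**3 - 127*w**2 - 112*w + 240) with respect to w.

Factor the denominator: (w - 4)*(w - 1)*(w + 3)*(w + 4)*(w + 5).
Partial-fraction decomposition: -193/(54*(w + 5)) + 217/(40*(w + 4)) - 53/(28*(w + 3)) + 1/(180*(w - 1)) + 55/(1512*(w - 4)).
Integrate each term: A/(w−a) contributes A·log|w−a|.

55*log(w - 4)/1512 + log(w - 1)/180 - 53*log(w + 3)/28 + 217*log(w + 4)/40 - 193*log(w + 5)/54 + C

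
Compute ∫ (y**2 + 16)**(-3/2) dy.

Substitute y = 4·tan(θ), so dy = 4·sec(θ)^2 dθ and the radical becomes sqrt(y**2 + 16) = 4·sec(θ) by the Pythagorean identity.
Integrate the resulting trig expression in θ, then back-substitute tan(θ) = y/4, sec(θ) = sqrt(y**2 + 16)/4 (absorbing any constant into C).

y/(16*sqrt(y**2 + 16)) + C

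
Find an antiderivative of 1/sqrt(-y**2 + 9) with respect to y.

Substitute y = 3·sin(θ), so dy = 3·cos(θ) dθ and the radical becomes sqrt(-y**2 + 9) = 3·cos(θ) by the Pythagorean identity.
Integrate the resulting trig expression in θ, then back-substitute θ = asin(y/3), sin(θ) = y/3, cos(θ) = sqrt(-y**2 + 9)/3 (absorbing any constant into C).

asin(y/3) + C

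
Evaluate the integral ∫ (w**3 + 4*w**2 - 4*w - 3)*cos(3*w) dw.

w**3*sin(3*w)/3 + 4*w**2*sin(3*w)/3 + w**2*cos(3*w)/3 - 14*w*sin(3*w)/9 + 8*w*cos(3*w)/9 - 35*sin(3*w)/27 - 14*cos(3*w)/27 + C

Use integration by parts with u = w**3 + 4*w**2 - 4*w - 3, dv = cos(3*w) dw, so v = sin(3*w)/3.
Apply parts 3 times (tabular method): alternate signs, differentiate u down to 0, integrate dv up.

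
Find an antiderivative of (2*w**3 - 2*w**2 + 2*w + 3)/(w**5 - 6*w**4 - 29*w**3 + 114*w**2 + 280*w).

3*log(w)/280 + 55*log(w - 7)/126 - 71*log(w - 5)/210 + 25*log(w + 2)/252 - 5*log(w + 4)/24 + C

Factor the denominator: w*(w - 7)*(w - 5)*(w + 2)*(w + 4).
Partial-fraction decomposition: -5/(24*(w + 4)) + 25/(252*(w + 2)) - 71/(210*(w - 5)) + 55/(126*(w - 7)) + 3/(280*w).
Integrate each term: A/(w−a) contributes A·log|w−a|.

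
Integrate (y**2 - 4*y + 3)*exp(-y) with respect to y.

(-y**2 + 2*y - 1)*exp(-y) + C

Use integration by parts with u = y**2 - 4*y + 3, dv = exp(-y) dy, so v = -exp(-y).
Apply parts 2 times (tabular method): alternate signs, differentiate u down to 0, integrate dv up.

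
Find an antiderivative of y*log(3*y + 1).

Use integration by parts with u = log(3*y + 1), dv = y dy.
Then du = 3/(3*y + 1) dy and v = y**2/2.

y**2*log(3*y + 1)/2 - y**2/4 + y/6 - log(3*y + 1)/18 + C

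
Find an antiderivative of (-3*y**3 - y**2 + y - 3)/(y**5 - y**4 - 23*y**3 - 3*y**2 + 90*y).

Factor the denominator: y*(y - 5)*(y - 2)*(y + 3)**2.
Partial-fraction decomposition: 611/(2400*(y + 3)) - 11/(20*(y + 3)**2) + 29/(150*(y - 2)) - 199/(480*(y - 5)) - 1/(30*y).
Integrate each term; A/(y−a) gives A·log|y−a|; A/(y−a)² gives −A/(y−a).

-log(y)/30 - 199*log(y - 5)/480 + 29*log(y - 2)/150 + 611*log(y + 3)/2400 + 11/(20*y + 60) + C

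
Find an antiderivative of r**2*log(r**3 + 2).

Let u = r**3 + 2, so du = (3*r**2) dr.
The integral becomes (1/3)·∫ log(u) du; integrate by parts with u′=log(u), dv′=du.

r**3*log(r**3 + 2)/3 - r**3/3 + 2*log(r**3 + 2)/3 + C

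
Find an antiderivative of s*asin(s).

Use integration by parts with u = arcsin(s), dv = s ds.
Then du = 1/sqrt(-s**2 + 1) ds.

s**2*asin(s)/2 + s*sqrt(-s**2 + 1)/4 - asin(s)/4 + C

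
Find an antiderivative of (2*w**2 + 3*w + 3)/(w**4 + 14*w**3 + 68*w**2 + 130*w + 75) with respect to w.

Factor the denominator: (w + 1)*(w + 3)*(w + 5)**2.
Partial-fraction decomposition: 23/(16*(w + 5)) + 19/(4*(w + 5)**2) - 3/(2*(w + 3)) + 1/(16*(w + 1)).
Integrate each term; A/(w−a) gives A·log|w−a|; A/(w−a)² gives −A/(w−a).

log(w + 1)/16 - 3*log(w + 3)/2 + 23*log(w + 5)/16 - 19/(4*w + 20) + C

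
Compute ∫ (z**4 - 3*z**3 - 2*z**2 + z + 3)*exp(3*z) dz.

(27*z**4 - 117*z**3 + 63*z**2 - 15*z + 86)*exp(3*z)/81 + C

Use integration by parts with u = z**4 - 3*z**3 - 2*z**2 + z + 3, dv = exp(3*z) dz, so v = exp(3*z)/3.
Apply parts 4 times (tabular method): alternate signs, differentiate u down to 0, integrate dv up.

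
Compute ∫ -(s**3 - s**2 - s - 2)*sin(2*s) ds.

Use integration by parts with u = s**3 - s**2 - s - 2, dv = -sin(2*s) ds, so v = cos(2*s)/2.
Apply parts 3 times (tabular method): alternate signs, differentiate u down to 0, integrate dv up.

s**3*cos(2*s)/2 - 3*s**2*sin(2*s)/4 - s**2*cos(2*s)/2 + s*sin(2*s)/2 - 5*s*cos(2*s)/4 + 5*sin(2*s)/8 - 3*cos(2*s)/4 + C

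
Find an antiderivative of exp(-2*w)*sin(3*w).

Let I denote the integral. Integrate by parts with u = sin(3*w), dv = exp(-2*w) dw, so v = -exp(-2*w)/2: I = -exp(-2*w)*sin(3*w)/2 + (3/2)·∫ exp(-2*w)*cos(3*w) dw.
Apply parts again with u = cos(3*w), dv = exp(-2*w) dw: ∫ exp(-2*w)*cos(3*w) dw = -exp(-2*w)*cos(3*w)/2 − (3/2)·I. Substituting back brings back I: I = -exp(-2*w)*sin(3*w)/2 - 3*exp(-2*w)*cos(3*w)/4 − (9/4)·I.
Solving for I: (1 + 9/4)·I equals the remaining terms, so I = (4/13)·(-exp(-2*w)*sin(3*w)/2 - 3*exp(-2*w)*cos(3*w)/4).

-2*exp(-2*w)*sin(3*w)/13 - 3*exp(-2*w)*cos(3*w)/13 + C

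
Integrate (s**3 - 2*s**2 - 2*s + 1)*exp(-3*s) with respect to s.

Use integration by parts with u = s**3 - 2*s**2 - 2*s + 1, dv = exp(-3*s) ds, so v = -exp(-3*s)/3.
Apply parts 3 times (tabular method): alternate signs, differentiate u down to 0, integrate dv up.

(-9*s**3 + 9*s**2 + 24*s - 1)*exp(-3*s)/27 + C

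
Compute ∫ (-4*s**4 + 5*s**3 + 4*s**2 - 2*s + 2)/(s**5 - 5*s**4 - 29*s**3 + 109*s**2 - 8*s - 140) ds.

-1541*log(s - 7)/480 + 1076*log(s - 2)/2205 + log(s + 1)/288 - 3013*log(s + 5)/2352 - 2/(21*s - 42) + C

Factor the denominator: (s - 7)*(s - 2)**2*(s + 1)*(s + 5).
Partial-fraction decomposition: -3013/(2352*(s + 5)) + 1/(288*(s + 1)) + 1076/(2205*(s - 2)) + 2/(21*(s - 2)**2) - 1541/(480*(s - 7)).
Integrate each term; A/(s−a) gives A·log|s−a|; A/(s−a)² gives −A/(s−a).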